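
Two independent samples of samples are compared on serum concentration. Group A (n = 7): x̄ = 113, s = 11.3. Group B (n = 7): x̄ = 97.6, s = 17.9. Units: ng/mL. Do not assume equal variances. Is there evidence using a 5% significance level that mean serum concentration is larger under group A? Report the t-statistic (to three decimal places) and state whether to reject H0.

Let group 1 = group A, group 2 = group B. H0: μ_1 = μ_2; H1: μ_1 > μ_2 (Welch's two-sample t-test, right-tailed).
t = (x̄_1 − x̄_2)/√(s_1²/n_1 + s_2²/n_2) = (113 − 97.6)/√(11.3²/7 + 17.9²/7) = 1.925
Welch–Satterthwaite df ≈ 10.13
p-value = P(T ≥ 1.925) ≈ 0.0414
Since p ≈ 0.0414 < α = 0.05, reject H0; the data support H1.

t = 1.925; reject H0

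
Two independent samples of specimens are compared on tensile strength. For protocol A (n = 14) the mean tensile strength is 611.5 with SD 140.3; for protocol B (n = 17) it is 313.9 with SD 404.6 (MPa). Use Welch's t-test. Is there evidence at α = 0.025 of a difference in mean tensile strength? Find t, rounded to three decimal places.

Let group 1 = protocol A, group 2 = protocol B. H0: μ_1 = μ_2; H1: μ_1 ≠ μ_2 (Welch's two-sample t-test, two-sided).
t = (x̄_1 − x̄_2)/√(s_1²/n_1 + s_2²/n_2) = (611.5 − 313.9)/√(140.3²/14 + 404.6²/17) = 2.833
Welch–Satterthwaite df ≈ 20.48
Two-sided p-value ≈ 0.010
Since p ≈ 0.010 < α = 0.025, reject H0; the evidence is statistically significant.

2.833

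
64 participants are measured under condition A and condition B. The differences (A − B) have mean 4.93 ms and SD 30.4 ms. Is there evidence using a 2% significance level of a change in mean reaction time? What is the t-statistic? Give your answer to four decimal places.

1.2974

H0: μ_d = 0; H1: μ_d ≠ 0 (paired t-test on the differences, two-sided).
t = d̄/(s_d/√n) = 4.93/(30.4/√64) = 1.2974
df = n − 1 = 63
Two-sided p-value ≈ 0.199
Since p ≈ 0.199 > α = 0.02, fail to reject H0; the data do not provide sufficient evidence against H0.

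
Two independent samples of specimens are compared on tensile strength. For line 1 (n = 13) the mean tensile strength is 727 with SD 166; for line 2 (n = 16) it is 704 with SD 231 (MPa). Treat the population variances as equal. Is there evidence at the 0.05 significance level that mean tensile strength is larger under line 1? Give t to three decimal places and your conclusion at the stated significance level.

Let group 1 = line 1, group 2 = line 2. H0: μ_1 = μ_2; H1: μ_1 > μ_2 (two-sample pooled-variance t-test, right-tailed).
s_p² = [(13−1)·166² + (16−1)·231²]/(13+16−2) = 41892.1
t = (727 − 704)/√[41892.1·(1/13 + 1/16)] = 0.301
df = n₁ + n₂ − 2 = 27
p-value = P(T ≥ 0.301) ≈ 0.383
Since p ≈ 0.383 > α = 0.05, fail to reject H0; the evidence is not statistically significant.

t = 0.301; fail to reject H0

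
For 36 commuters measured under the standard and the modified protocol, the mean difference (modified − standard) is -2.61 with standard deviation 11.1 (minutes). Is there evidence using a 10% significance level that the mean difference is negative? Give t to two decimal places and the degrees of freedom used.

H0: μ_d = 0; H1: μ_d < 0 (paired t-test on the differences, left-tailed).
t = d̄/(s_d/√n) = -2.61/(11.1/√36) = -1.41
df = n − 1 = 35
p-value = P(T ≤ -1.41) ≈ 0.084
Since p ≈ 0.084 < α = 0.1, reject H0; the evidence is statistically significant.

t = -1.41, df = 35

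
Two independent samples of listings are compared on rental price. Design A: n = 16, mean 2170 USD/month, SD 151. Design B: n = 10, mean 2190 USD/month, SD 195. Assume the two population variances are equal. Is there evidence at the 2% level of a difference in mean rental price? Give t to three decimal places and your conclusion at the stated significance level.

Let group 1 = design A, group 2 = design B. H0: μ_1 = μ_2; H1: μ_1 ≠ μ_2 (two-sample pooled-variance t-test, two-sided).
s_p² = [(16−1)·151² + (10−1)·195²]/(16+10−2) = 28510
t = (2170 − 2190)/√[28510·(1/16 + 1/10)] = -0.294
df = n₁ + n₂ − 2 = 24
Two-sided p-value ≈ 0.7714
Since p ≈ 0.7714 > α = 0.02, fail to reject H0; the data do not provide sufficient evidence against H0.

t = -0.294; fail to reject H0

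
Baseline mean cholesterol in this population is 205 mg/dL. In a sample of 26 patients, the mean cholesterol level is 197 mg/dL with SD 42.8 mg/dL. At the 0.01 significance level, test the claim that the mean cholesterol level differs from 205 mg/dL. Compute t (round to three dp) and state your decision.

H0: μ = 205; H1: μ ≠ 205 (one-sample t-test, two-sided).
t = (x̄ − μ₀)/(s/√n) = (197 − 205)/(42.8/√26) = -0.953
df = n − 1 = 25
Two-sided p-value ≈ 0.3497
Since p ≈ 0.3497 > α = 0.01, fail to reject H0; the data do not provide sufficient evidence against H0.

t = -0.953; fail to reject H0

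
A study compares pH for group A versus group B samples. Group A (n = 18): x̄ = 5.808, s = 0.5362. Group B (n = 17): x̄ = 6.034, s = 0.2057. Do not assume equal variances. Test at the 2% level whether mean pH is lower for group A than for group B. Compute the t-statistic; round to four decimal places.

-1.6633

Let group 1 = group A, group 2 = group B. H0: μ_1 = μ_2; H1: μ_1 < μ_2 (Welch's two-sample t-test, left-tailed).
t = (x̄_1 − x̄_2)/√(s_1²/n_1 + s_2²/n_2) = (5.808 − 6.034)/√(0.5362²/18 + 0.2057²/17) = -1.6633
Welch–Satterthwaite df ≈ 22.14
p-value = P(T ≤ -1.6633) ≈ 0.055
Since p ≈ 0.055 > α = 0.02, fail to reject H0; the evidence is not statistically significant.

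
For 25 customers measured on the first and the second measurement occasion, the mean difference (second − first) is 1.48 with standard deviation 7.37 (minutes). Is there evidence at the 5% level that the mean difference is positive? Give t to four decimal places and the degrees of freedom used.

t = 1.0041, df = 24

H0: μ_d = 0; H1: μ_d > 0 (paired t-test on the differences, right-tailed).
t = d̄/(s_d/√n) = 1.48/(7.37/√25) = 1.0041
df = n − 1 = 24
p-value = P(T ≥ 1.0041) ≈ 0.163
Since p ≈ 0.163 > α = 0.05, fail to reject H0; the evidence is not statistically significant.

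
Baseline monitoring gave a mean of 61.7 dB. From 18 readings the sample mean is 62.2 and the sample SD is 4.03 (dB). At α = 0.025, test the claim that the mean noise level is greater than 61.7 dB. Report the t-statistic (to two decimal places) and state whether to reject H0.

t = 0.53; fail to reject H0

H0: μ = 61.7; H1: μ > 61.7 (one-sample t-test, right-tailed).
t = (x̄ − μ₀)/(s/√n) = (62.2 − 61.7)/(4.03/√18) = 0.53
df = n − 1 = 17
p-value = P(T ≥ 0.53) ≈ 0.3027
Since p ≈ 0.3027 > α = 0.025, fail to reject H0; the evidence is not statistically significant.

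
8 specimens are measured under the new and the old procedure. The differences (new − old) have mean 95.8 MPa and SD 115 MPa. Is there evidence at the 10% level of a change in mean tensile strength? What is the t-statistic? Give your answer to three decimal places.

2.356

H0: μ_d = 0; H1: μ_d ≠ 0 (paired t-test on the differences, two-sided).
t = d̄/(s_d/√n) = 95.8/(115/√8) = 2.356
df = n − 1 = 7
Two-sided p-value ≈ 0.051
Since p ≈ 0.051 < α = 0.1, reject H0; the evidence is statistically significant.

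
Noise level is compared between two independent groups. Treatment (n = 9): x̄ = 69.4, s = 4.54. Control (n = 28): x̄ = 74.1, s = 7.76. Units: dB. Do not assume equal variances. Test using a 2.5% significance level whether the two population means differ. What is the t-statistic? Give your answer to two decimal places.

-2.23

Let group 1 = treatment, group 2 = control. H0: μ_1 = μ_2; H1: μ_1 ≠ μ_2 (Welch's two-sample t-test, two-sided).
t = (x̄_1 − x̄_2)/√(s_1²/n_1 + s_2²/n_2) = (69.4 − 74.1)/√(4.54²/9 + 7.76²/28) = -2.23
Welch–Satterthwaite df ≈ 23.85
Two-sided p-value ≈ 0.035
Since p ≈ 0.035 > α = 0.025, fail to reject H0; the evidence is not statistically significant.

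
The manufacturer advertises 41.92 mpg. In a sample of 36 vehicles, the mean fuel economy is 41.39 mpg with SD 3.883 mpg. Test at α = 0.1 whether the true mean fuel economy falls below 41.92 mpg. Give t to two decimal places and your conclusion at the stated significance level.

H0: μ = 41.92; H1: μ < 41.92 (one-sample t-test, left-tailed).
t = (x̄ − μ₀)/(s/√n) = (41.39 − 41.92)/(3.883/√36) = -0.82
df = n − 1 = 35
p-value = P(T ≤ -0.82) ≈ 0.209
Since p ≈ 0.209 > α = 0.1, fail to reject H0; the evidence is not statistically significant.

t = -0.82; fail to reject H0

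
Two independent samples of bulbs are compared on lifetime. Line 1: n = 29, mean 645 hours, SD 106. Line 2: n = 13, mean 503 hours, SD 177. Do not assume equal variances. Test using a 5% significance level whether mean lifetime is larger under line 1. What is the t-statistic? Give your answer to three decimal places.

2.685

Let group 1 = line 1, group 2 = line 2. H0: μ_1 = μ_2; H1: μ_1 > μ_2 (Welch's two-sample t-test, right-tailed).
t = (x̄_1 − x̄_2)/√(s_1²/n_1 + s_2²/n_2) = (645 − 503)/√(106²/29 + 177²/13) = 2.685
Welch–Satterthwaite df ≈ 15.99
p-value = P(T ≥ 2.685) ≈ 0.008
Since p ≈ 0.008 < α = 0.05, reject H0; the data support H1.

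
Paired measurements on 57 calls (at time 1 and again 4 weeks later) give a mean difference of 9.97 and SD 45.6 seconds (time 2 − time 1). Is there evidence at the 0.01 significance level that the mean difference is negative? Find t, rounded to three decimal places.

1.651

H0: μ_d = 0; H1: μ_d < 0 (paired t-test on the differences, left-tailed).
t = d̄/(s_d/√n) = 9.97/(45.6/√57) = 1.651
df = n − 1 = 56
p-value = P(T ≤ 1.651) ≈ 0.948
Since p ≈ 0.948 > α = 0.01, fail to reject H0; the evidence is not statistically significant.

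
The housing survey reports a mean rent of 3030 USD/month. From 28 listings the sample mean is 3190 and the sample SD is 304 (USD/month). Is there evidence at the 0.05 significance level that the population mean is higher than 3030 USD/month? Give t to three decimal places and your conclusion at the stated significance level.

t = 2.785; reject H0

H0: μ = 3030; H1: μ > 3030 (one-sample t-test, right-tailed).
t = (x̄ − μ₀)/(s/√n) = (3190 − 3030)/(304/√28) = 2.785
df = n − 1 = 27
p-value = P(T ≥ 2.785) ≈ 0.005
Since p ≈ 0.005 < α = 0.05, reject H0; the evidence is statistically significant.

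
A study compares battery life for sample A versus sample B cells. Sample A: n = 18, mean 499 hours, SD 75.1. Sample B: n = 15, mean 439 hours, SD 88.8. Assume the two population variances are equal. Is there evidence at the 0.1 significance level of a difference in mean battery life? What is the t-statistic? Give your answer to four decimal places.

Let group 1 = sample A, group 2 = sample B. H0: μ_1 = μ_2; H1: μ_1 ≠ μ_2 (two-sample pooled-variance t-test, two-sided).
s_p² = [(18−1)·75.1² + (15−1)·88.8²]/(18+15−2) = 6654.08
t = (499 − 439)/√[6654.08·(1/18 + 1/15)] = 2.1039
df = n₁ + n₂ − 2 = 31
Two-sided p-value ≈ 0.044
Since p ≈ 0.044 < α = 0.1, reject H0; the data support H1.

2.1039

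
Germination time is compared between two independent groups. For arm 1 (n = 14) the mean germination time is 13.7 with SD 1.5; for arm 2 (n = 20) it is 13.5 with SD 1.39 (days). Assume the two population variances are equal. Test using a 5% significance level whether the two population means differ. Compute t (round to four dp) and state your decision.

t = 0.3998; fail to reject H0

Let group 1 = arm 1, group 2 = arm 2. H0: μ_1 = μ_2; H1: μ_1 ≠ μ_2 (two-sample pooled-variance t-test, two-sided).
s_p² = [(14−1)·1.5² + (20−1)·1.39²]/(14+20−2) = 2.06125
t = (13.7 − 13.5)/√[2.06125·(1/14 + 1/20)] = 0.3998
df = n₁ + n₂ − 2 = 32
Two-sided p-value ≈ 0.692
Since p ≈ 0.692 > α = 0.05, fail to reject H0; the data do not provide sufficient evidence against H0.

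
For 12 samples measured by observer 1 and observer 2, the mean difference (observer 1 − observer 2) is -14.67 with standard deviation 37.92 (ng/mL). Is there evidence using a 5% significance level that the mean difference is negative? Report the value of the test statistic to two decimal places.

-1.34

H0: μ_d = 0; H1: μ_d < 0 (paired t-test on the differences, left-tailed).
t = d̄/(s_d/√n) = -14.67/(37.92/√12) = -1.34
df = n − 1 = 11
p-value = P(T ≤ -1.34) ≈ 0.1036
Since p ≈ 0.1036 > α = 0.05, fail to reject H0; the data do not provide sufficient evidence against H0.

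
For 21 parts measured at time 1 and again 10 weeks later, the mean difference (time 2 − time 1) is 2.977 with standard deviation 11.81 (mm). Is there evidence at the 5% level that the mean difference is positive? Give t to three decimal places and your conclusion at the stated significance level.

H0: μ_d = 0; H1: μ_d > 0 (paired t-test on the differences, right-tailed).
t = d̄/(s_d/√n) = 2.977/(11.81/√21) = 1.155
df = n − 1 = 20
p-value = P(T ≥ 1.155) ≈ 0.131
Since p ≈ 0.131 > α = 0.05, fail to reject H0; the evidence is not statistically significant.

t = 1.155; fail to reject H0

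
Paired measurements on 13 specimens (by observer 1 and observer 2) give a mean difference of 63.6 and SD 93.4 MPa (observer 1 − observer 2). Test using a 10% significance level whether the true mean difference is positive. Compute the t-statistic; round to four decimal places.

2.4552

H0: μ_d = 0; H1: μ_d > 0 (paired t-test on the differences, right-tailed).
t = d̄/(s_d/√n) = 63.6/(93.4/√13) = 2.4552
df = n − 1 = 12
p-value = P(T ≥ 2.4552) ≈ 0.0152
Since p ≈ 0.0152 < α = 0.1, reject H0; the evidence is statistically significant.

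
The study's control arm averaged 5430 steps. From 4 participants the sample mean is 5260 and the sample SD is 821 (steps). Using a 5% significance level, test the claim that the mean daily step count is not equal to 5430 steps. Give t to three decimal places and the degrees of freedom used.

t = -0.414, df = 3

H0: μ = 5430; H1: μ ≠ 5430 (one-sample t-test, two-sided).
t = (x̄ − μ₀)/(s/√n) = (5260 − 5430)/(821/√4) = -0.414
df = n − 1 = 3
Two-sided p-value ≈ 0.7066
Since p ≈ 0.7066 > α = 0.05, fail to reject H0; the evidence is not statistically significant.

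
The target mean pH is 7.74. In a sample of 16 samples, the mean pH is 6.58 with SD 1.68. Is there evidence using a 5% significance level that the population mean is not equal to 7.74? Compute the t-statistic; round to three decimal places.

H0: μ = 7.74; H1: μ ≠ 7.74 (one-sample t-test, two-sided).
t = (x̄ − μ₀)/(s/√n) = (6.58 − 7.74)/(1.68/√16) = -2.762
df = n − 1 = 15
Two-sided p-value ≈ 0.015
Since p ≈ 0.015 < α = 0.05, reject H0; the evidence is statistically significant.

-2.762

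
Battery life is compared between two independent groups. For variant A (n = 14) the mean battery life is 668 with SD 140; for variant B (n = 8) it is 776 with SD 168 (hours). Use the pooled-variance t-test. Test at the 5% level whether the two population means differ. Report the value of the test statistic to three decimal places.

Let group 1 = variant A, group 2 = variant B. H0: μ_1 = μ_2; H1: μ_1 ≠ μ_2 (two-sample pooled-variance t-test, two-sided).
s_p² = [(14−1)·140² + (8−1)·168²]/(14+8−2) = 22618.4
t = (668 − 776)/√[22618.4·(1/14 + 1/8)] = -1.620
df = n₁ + n₂ − 2 = 20
Two-sided p-value ≈ 0.1208
Since p ≈ 0.1208 > α = 0.05, fail to reject H0; the data do not provide sufficient evidence against H0.

-1.620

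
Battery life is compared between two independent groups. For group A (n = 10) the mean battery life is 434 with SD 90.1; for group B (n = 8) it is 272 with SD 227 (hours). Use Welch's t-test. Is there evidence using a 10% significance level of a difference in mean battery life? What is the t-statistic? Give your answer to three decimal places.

1.902

Let group 1 = group A, group 2 = group B. H0: μ_1 = μ_2; H1: μ_1 ≠ μ_2 (Welch's two-sample t-test, two-sided).
t = (x̄_1 − x̄_2)/√(s_1²/n_1 + s_2²/n_2) = (434 − 272)/√(90.1²/10 + 227²/8) = 1.902
Welch–Satterthwaite df ≈ 8.77
Two-sided p-value ≈ 0.0904
Since p ≈ 0.0904 < α = 0.1, reject H0; the evidence is statistically significant.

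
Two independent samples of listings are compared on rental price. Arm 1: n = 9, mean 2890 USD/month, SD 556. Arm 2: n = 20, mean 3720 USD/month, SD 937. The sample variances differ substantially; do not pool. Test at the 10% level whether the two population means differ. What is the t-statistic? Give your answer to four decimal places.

-2.9672

Let group 1 = arm 1, group 2 = arm 2. H0: μ_1 = μ_2; H1: μ_1 ≠ μ_2 (Welch's two-sample t-test, two-sided).
t = (x̄_1 − x̄_2)/√(s_1²/n_1 + s_2²/n_2) = (2890 − 3720)/√(556²/9 + 937²/20) = -2.9672
Welch–Satterthwaite df ≈ 24.60
Two-sided p-value ≈ 0.007
Since p ≈ 0.007 < α = 0.1, reject H0; the evidence is statistically significant.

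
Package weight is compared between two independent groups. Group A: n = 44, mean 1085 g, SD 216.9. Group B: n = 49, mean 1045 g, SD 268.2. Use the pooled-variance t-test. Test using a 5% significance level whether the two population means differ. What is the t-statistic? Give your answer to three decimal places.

Let group 1 = group A, group 2 = group B. H0: μ_1 = μ_2; H1: μ_1 ≠ μ_2 (two-sample pooled-variance t-test, two-sided).
s_p² = [(44−1)·216.9² + (49−1)·268.2²]/(44+49−2) = 60172.1
t = (1085 − 1045)/√[60172.1·(1/44 + 1/49)] = 0.785
df = n₁ + n₂ − 2 = 91
Two-sided p-value ≈ 0.4344
Since p ≈ 0.4344 > α = 0.05, fail to reject H0; the evidence is not statistically significant.

0.785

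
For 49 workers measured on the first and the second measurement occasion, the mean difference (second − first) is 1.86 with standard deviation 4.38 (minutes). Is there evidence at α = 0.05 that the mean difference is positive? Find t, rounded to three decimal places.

H0: μ_d = 0; H1: μ_d > 0 (paired t-test on the differences, right-tailed).
t = d̄/(s_d/√n) = 1.86/(4.38/√49) = 2.973
df = n − 1 = 48
p-value = P(T ≥ 2.973) ≈ 0.002
Since p ≈ 0.002 < α = 0.05, reject H0; the evidence is statistically significant.

2.973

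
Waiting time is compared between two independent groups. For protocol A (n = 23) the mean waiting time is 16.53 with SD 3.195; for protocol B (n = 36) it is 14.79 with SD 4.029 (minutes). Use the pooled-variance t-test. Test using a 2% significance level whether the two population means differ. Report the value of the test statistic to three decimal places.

Let group 1 = protocol A, group 2 = protocol B. H0: μ_1 = μ_2; H1: μ_1 ≠ μ_2 (two-sample pooled-variance t-test, two-sided).
s_p² = [(23−1)·3.195² + (36−1)·4.029²]/(23+36−2) = 13.9075
t = (16.53 − 14.79)/√[13.9075·(1/23 + 1/36)] = 1.748
df = n₁ + n₂ − 2 = 57
Two-sided p-value ≈ 0.086
Since p ≈ 0.086 > α = 0.02, fail to reject H0; the evidence is not statistically significant.

1.748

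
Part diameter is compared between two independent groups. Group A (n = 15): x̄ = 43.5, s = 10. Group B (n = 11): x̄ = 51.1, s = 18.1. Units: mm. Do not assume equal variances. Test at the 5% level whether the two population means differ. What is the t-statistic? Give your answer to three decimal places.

-1.259

Let group 1 = group A, group 2 = group B. H0: μ_1 = μ_2; H1: μ_1 ≠ μ_2 (Welch's two-sample t-test, two-sided).
t = (x̄_1 − x̄_2)/√(s_1²/n_1 + s_2²/n_2) = (43.5 − 51.1)/√(10²/15 + 18.1²/11) = -1.259
Welch–Satterthwaite df ≈ 14.46
Two-sided p-value ≈ 0.228
Since p ≈ 0.228 > α = 0.05, fail to reject H0; the data do not provide sufficient evidence against H0.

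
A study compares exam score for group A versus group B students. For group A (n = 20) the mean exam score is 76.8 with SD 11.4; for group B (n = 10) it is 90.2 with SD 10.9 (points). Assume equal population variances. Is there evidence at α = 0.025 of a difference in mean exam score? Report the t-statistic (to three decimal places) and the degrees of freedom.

t = -3.078, df = 28

Let group 1 = group A, group 2 = group B. H0: μ_1 = μ_2; H1: μ_1 ≠ μ_2 (two-sample pooled-variance t-test, two-sided).
s_p² = [(20−1)·11.4² + (10−1)·10.9²]/(20+10−2) = 126.376
t = (76.8 − 90.2)/√[126.376·(1/20 + 1/10)] = -3.078
df = n₁ + n₂ − 2 = 28
Two-sided p-value ≈ 0.005
Since p ≈ 0.005 < α = 0.025, reject H0; the evidence is statistically significant.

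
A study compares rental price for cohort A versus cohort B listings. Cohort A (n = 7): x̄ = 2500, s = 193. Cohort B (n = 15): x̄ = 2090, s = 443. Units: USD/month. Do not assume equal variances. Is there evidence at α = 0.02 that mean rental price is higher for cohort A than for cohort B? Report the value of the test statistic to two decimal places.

3.02

Let group 1 = cohort A, group 2 = cohort B. H0: μ_1 = μ_2; H1: μ_1 > μ_2 (Welch's two-sample t-test, right-tailed).
t = (x̄_1 − x̄_2)/√(s_1²/n_1 + s_2²/n_2) = (2500 − 2090)/√(193²/7 + 443²/15) = 3.02
Welch–Satterthwaite df ≈ 19.99
p-value = P(T ≥ 3.02) ≈ 0.0034
Since p ≈ 0.0034 < α = 0.02, reject H0; the evidence is statistically significant.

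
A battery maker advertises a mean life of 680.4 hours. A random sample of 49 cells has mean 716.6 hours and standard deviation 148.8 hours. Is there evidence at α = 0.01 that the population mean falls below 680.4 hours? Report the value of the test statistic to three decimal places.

1.703

H0: μ = 680.4; H1: μ < 680.4 (one-sample t-test, left-tailed).
t = (x̄ − μ₀)/(s/√n) = (716.6 − 680.4)/(148.8/√49) = 1.703
df = n − 1 = 48
p-value = P(T ≤ 1.703) ≈ 0.952
Since p ≈ 0.952 > α = 0.01, fail to reject H0; the data do not provide sufficient evidence against H0.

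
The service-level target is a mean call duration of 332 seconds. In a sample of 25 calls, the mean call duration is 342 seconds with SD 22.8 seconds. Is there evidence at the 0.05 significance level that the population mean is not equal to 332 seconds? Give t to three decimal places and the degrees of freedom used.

H0: μ = 332; H1: μ ≠ 332 (one-sample t-test, two-sided).
t = (x̄ − μ₀)/(s/√n) = (342 − 332)/(22.8/√25) = 2.193
df = n − 1 = 24
Two-sided p-value ≈ 0.038
Since p ≈ 0.038 < α = 0.05, reject H0; the evidence is statistically significant.

t = 2.193, df = 24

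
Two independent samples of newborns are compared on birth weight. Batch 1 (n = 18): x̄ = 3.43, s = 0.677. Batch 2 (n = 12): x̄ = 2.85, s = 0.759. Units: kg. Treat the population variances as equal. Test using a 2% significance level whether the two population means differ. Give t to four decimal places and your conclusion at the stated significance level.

Let group 1 = batch 1, group 2 = batch 2. H0: μ_1 = μ_2; H1: μ_1 ≠ μ_2 (two-sample pooled-variance t-test, two-sided).
s_p² = [(18−1)·0.677² + (12−1)·0.759²]/(18+12−2) = 0.504589
t = (3.43 − 2.85)/√[0.504589·(1/18 + 1/12)] = 2.1909
df = n₁ + n₂ − 2 = 28
Two-sided p-value ≈ 0.0369
Since p ≈ 0.0369 > α = 0.02, fail to reject H0; the evidence is not statistically significant.

t = 2.1909; fail to reject H0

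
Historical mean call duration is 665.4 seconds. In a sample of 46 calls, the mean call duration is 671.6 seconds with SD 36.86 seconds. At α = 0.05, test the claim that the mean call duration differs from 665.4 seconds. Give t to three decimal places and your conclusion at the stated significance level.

H0: μ = 665.4; H1: μ ≠ 665.4 (one-sample t-test, two-sided).
t = (x̄ − μ₀)/(s/√n) = (671.6 − 665.4)/(36.86/√46) = 1.141
df = n − 1 = 45
Two-sided p-value ≈ 0.260
Since p ≈ 0.260 > α = 0.05, fail to reject H0; the evidence is not statistically significant.

t = 1.141; fail to reject H0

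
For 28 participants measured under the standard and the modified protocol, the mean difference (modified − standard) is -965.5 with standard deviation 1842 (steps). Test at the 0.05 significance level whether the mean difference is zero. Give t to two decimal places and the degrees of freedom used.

t = -2.77, df = 27

H0: μ_d = 0; H1: μ_d ≠ 0 (paired t-test on the differences, two-sided).
t = d̄/(s_d/√n) = -965.5/(1842/√28) = -2.77
df = n − 1 = 27
Two-sided p-value ≈ 0.0099
Since p ≈ 0.0099 < α = 0.05, reject H0; the evidence is statistically significant.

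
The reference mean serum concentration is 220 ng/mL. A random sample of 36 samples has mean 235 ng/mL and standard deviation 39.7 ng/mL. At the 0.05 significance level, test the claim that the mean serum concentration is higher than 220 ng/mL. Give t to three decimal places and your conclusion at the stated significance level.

H0: μ = 220; H1: μ > 220 (one-sample t-test, right-tailed).
t = (x̄ − μ₀)/(s/√n) = (235 − 220)/(39.7/√36) = 2.267
df = n − 1 = 35
p-value = P(T ≥ 2.267) ≈ 0.0148
Since p ≈ 0.0148 < α = 0.05, reject H0; the evidence is statistically significant.

t = 2.267; reject H0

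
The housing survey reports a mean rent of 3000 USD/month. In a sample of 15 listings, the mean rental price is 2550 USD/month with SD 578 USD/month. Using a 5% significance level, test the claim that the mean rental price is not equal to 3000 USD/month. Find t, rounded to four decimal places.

-3.0153

H0: μ = 3000; H1: μ ≠ 3000 (one-sample t-test, two-sided).
t = (x̄ − μ₀)/(s/√n) = (2550 − 3000)/(578/√15) = -3.0153
df = n − 1 = 14
Two-sided p-value ≈ 0.0093
Since p ≈ 0.0093 < α = 0.05, reject H0; the data support H1.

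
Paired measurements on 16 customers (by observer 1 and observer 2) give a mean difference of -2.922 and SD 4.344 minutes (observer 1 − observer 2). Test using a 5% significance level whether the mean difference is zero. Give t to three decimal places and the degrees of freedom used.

H0: μ_d = 0; H1: μ_d ≠ 0 (paired t-test on the differences, two-sided).
t = d̄/(s_d/√n) = -2.922/(4.344/√16) = -2.691
df = n − 1 = 15
Two-sided p-value ≈ 0.0168
Since p ≈ 0.0168 < α = 0.05, reject H0; the data support H1.

t = -2.691, df = 15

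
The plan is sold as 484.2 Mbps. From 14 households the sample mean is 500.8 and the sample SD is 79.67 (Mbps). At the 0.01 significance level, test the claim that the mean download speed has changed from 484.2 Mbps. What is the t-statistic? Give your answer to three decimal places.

0.780

H0: μ = 484.2; H1: μ ≠ 484.2 (one-sample t-test, two-sided).
t = (x̄ − μ₀)/(s/√n) = (500.8 − 484.2)/(79.67/√14) = 0.780
df = n − 1 = 13
Two-sided p-value ≈ 0.450
Since p ≈ 0.450 > α = 0.01, fail to reject H0; the data do not provide sufficient evidence against H0.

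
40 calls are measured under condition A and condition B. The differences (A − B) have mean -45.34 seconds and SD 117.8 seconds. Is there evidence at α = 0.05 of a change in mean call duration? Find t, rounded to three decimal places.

H0: μ_d = 0; H1: μ_d ≠ 0 (paired t-test on the differences, two-sided).
t = d̄/(s_d/√n) = -45.34/(117.8/√40) = -2.434
df = n − 1 = 39
Two-sided p-value ≈ 0.020
Since p ≈ 0.020 < α = 0.05, reject H0; the evidence is statistically significant.

-2.434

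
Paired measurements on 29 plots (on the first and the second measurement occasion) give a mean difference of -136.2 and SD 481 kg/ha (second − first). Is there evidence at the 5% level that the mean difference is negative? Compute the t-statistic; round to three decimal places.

-1.525

H0: μ_d = 0; H1: μ_d < 0 (paired t-test on the differences, left-tailed).
t = d̄/(s_d/√n) = -136.2/(481/√29) = -1.525
df = n − 1 = 28
p-value = P(T ≤ -1.525) ≈ 0.0693
Since p ≈ 0.0693 > α = 0.05, fail to reject H0; the data do not provide sufficient evidence against H0.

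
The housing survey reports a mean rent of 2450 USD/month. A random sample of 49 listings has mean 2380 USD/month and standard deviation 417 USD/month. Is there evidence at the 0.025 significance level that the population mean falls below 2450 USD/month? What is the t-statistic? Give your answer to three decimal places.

H0: μ = 2450; H1: μ < 2450 (one-sample t-test, left-tailed).
t = (x̄ − μ₀)/(s/√n) = (2380 − 2450)/(417/√49) = -1.175
df = n − 1 = 48
p-value = P(T ≤ -1.175) ≈ 0.1229
Since p ≈ 0.1229 > α = 0.025, fail to reject H0; the data do not provide sufficient evidence against H0.

-1.175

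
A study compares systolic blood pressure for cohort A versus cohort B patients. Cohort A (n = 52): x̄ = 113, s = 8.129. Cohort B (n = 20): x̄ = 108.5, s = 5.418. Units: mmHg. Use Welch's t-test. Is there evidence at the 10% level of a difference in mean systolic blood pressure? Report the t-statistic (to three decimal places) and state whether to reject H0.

Let group 1 = cohort A, group 2 = cohort B. H0: μ_1 = μ_2; H1: μ_1 ≠ μ_2 (Welch's two-sample t-test, two-sided).
t = (x̄_1 − x̄_2)/√(s_1²/n_1 + s_2²/n_2) = (113 − 108.5)/√(8.129²/52 + 5.418²/20) = 2.719
Welch–Satterthwaite df ≈ 51.70
Two-sided p-value ≈ 0.0089
Since p ≈ 0.0089 < α = 0.1, reject H0; the evidence is statistically significant.

t = 2.719; reject H0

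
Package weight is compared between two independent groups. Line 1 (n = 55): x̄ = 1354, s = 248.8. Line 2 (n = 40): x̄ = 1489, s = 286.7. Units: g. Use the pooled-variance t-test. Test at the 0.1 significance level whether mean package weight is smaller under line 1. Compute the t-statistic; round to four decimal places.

Let group 1 = line 1, group 2 = line 2. H0: μ_1 = μ_2; H1: μ_1 < μ_2 (two-sample pooled-variance t-test, left-tailed).
s_p² = [(55−1)·248.8² + (40−1)·286.7²]/(55+40−2) = 70412.4
t = (1354 − 1489)/√[70412.4·(1/55 + 1/40)] = -2.4483
df = n₁ + n₂ − 2 = 93
p-value = P(T ≤ -2.4483) ≈ 0.008
Since p ≈ 0.008 < α = 0.1, reject H0; the data support H1.

-2.4483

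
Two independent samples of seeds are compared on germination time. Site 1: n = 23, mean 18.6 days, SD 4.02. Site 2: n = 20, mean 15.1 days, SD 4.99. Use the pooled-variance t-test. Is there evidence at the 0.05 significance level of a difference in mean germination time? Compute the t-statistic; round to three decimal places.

Let group 1 = site 1, group 2 = site 2. H0: μ_1 = μ_2; H1: μ_1 ≠ μ_2 (two-sample pooled-variance t-test, two-sided).
s_p² = [(23−1)·4.02² + (20−1)·4.99²]/(23+20−2) = 20.2105
t = (18.6 − 15.1)/√[20.2105·(1/23 + 1/20)] = 2.546
df = n₁ + n₂ − 2 = 41
Two-sided p-value ≈ 0.015
Since p ≈ 0.015 < α = 0.05, reject H0; the evidence is statistically significant.

2.546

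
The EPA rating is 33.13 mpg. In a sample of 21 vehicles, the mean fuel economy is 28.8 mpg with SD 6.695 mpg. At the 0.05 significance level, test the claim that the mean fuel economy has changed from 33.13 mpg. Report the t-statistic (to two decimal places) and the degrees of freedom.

t = -2.96, df = 20

H0: μ = 33.13; H1: μ ≠ 33.13 (one-sample t-test, two-sided).
t = (x̄ − μ₀)/(s/√n) = (28.8 − 33.13)/(6.695/√21) = -2.96
df = n − 1 = 20
Two-sided p-value ≈ 0.0077
Since p ≈ 0.0077 < α = 0.05, reject H0; the data support H1.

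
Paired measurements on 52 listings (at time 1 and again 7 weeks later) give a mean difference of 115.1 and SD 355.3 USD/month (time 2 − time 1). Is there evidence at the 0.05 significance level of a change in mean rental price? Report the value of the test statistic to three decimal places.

H0: μ_d = 0; H1: μ_d ≠ 0 (paired t-test on the differences, two-sided).
t = d̄/(s_d/√n) = 115.1/(355.3/√52) = 2.336
df = n − 1 = 51
Two-sided p-value ≈ 0.0235
Since p ≈ 0.0235 < α = 0.05, reject H0; the evidence is statistically significant.

2.336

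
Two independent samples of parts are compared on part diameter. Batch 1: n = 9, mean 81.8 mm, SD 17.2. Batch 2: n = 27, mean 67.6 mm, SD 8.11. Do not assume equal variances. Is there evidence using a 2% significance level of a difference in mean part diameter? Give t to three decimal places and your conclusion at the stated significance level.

Let group 1 = batch 1, group 2 = batch 2. H0: μ_1 = μ_2; H1: μ_1 ≠ μ_2 (Welch's two-sample t-test, two-sided).
t = (x̄_1 − x̄_2)/√(s_1²/n_1 + s_2²/n_2) = (81.8 − 67.6)/√(17.2²/9 + 8.11²/27) = 2.390
Welch–Satterthwaite df ≈ 9.21
Two-sided p-value ≈ 0.040
Since p ≈ 0.040 > α = 0.02, fail to reject H0; the evidence is not statistically significant.

t = 2.390; fail to reject H0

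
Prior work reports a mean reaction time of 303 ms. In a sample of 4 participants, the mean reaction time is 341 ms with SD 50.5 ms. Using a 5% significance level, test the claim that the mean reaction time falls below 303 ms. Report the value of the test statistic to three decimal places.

1.505

H0: μ = 303; H1: μ < 303 (one-sample t-test, left-tailed).
t = (x̄ − μ₀)/(s/√n) = (341 − 303)/(50.5/√4) = 1.505
df = n − 1 = 3
p-value = P(T ≤ 1.505) ≈ 0.8853
Since p ≈ 0.8853 > α = 0.05, fail to reject H0; the evidence is not statistically significant.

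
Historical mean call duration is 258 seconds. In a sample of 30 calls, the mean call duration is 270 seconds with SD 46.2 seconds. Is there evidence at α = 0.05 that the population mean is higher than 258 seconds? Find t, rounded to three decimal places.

H0: μ = 258; H1: μ > 258 (one-sample t-test, right-tailed).
t = (x̄ − μ₀)/(s/√n) = (270 − 258)/(46.2/√30) = 1.423
df = n − 1 = 29
p-value = P(T ≥ 1.423) ≈ 0.0828
Since p ≈ 0.0828 > α = 0.05, fail to reject H0; the data do not provide sufficient evidence against H0.

1.423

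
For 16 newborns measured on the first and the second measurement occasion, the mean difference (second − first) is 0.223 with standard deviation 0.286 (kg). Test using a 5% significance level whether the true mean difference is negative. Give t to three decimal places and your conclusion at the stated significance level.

t = 3.119; fail to reject H0

H0: μ_d = 0; H1: μ_d < 0 (paired t-test on the differences, left-tailed).
t = d̄/(s_d/√n) = 0.223/(0.286/√16) = 3.119
df = n − 1 = 15
p-value = P(T ≤ 3.119) ≈ 0.9965
Since p ≈ 0.9965 > α = 0.05, fail to reject H0; the data do not provide sufficient evidence against H0.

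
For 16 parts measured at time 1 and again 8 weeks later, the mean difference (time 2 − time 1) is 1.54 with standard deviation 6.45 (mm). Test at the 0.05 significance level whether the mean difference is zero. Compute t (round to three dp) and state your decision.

t = 0.955; fail to reject H0

H0: μ_d = 0; H1: μ_d ≠ 0 (paired t-test on the differences, two-sided).
t = d̄/(s_d/√n) = 1.54/(6.45/√16) = 0.955
df = n − 1 = 15
Two-sided p-value ≈ 0.355
Since p ≈ 0.355 > α = 0.05, fail to reject H0; the evidence is not statistically significant.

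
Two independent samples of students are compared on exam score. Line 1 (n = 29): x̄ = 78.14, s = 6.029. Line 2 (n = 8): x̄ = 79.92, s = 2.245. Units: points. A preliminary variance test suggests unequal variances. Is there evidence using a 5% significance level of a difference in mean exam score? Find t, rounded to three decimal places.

-1.297

Let group 1 = line 1, group 2 = line 2. H0: μ_1 = μ_2; H1: μ_1 ≠ μ_2 (Welch's two-sample t-test, two-sided).
t = (x̄_1 − x̄_2)/√(s_1²/n_1 + s_2²/n_2) = (78.14 − 79.92)/√(6.029²/29 + 2.245²/8) = -1.297
Welch–Satterthwaite df ≈ 31.44
Two-sided p-value ≈ 0.2041
Since p ≈ 0.2041 > α = 0.05, fail to reject H0; the evidence is not statistically significant.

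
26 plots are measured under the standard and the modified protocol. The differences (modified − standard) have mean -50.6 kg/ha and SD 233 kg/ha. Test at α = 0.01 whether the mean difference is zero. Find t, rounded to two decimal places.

H0: μ_d = 0; H1: μ_d ≠ 0 (paired t-test on the differences, two-sided).
t = d̄/(s_d/√n) = -50.6/(233/√26) = -1.11
df = n − 1 = 25
Two-sided p-value ≈ 0.279
Since p ≈ 0.279 > α = 0.01, fail to reject H0; the data do not provide sufficient evidence against H0.

-1.11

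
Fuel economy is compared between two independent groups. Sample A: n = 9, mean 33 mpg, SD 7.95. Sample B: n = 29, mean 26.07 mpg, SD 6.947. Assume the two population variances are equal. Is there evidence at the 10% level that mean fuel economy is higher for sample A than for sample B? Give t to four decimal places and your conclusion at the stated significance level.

t = 2.5288; reject H0

Let group 1 = sample A, group 2 = sample B. H0: μ_1 = μ_2; H1: μ_1 > μ_2 (two-sample pooled-variance t-test, right-tailed).
s_p² = [(9−1)·7.95² + (29−1)·6.947²]/(9+29−2) = 51.5812
t = (33 − 26.07)/√[51.5812·(1/9 + 1/29)] = 2.5288
df = n₁ + n₂ − 2 = 36
p-value = P(T ≥ 2.5288) ≈ 0.0080
Since p ≈ 0.0080 < α = 0.1, reject H0; the evidence is statistically significant.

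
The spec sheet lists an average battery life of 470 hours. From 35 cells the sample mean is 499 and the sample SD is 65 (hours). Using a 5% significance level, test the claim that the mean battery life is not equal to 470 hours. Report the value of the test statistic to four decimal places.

2.6395

H0: μ = 470; H1: μ ≠ 470 (one-sample t-test, two-sided).
t = (x̄ − μ₀)/(s/√n) = (499 − 470)/(65/√35) = 2.6395
df = n − 1 = 34
Two-sided p-value ≈ 0.012
Since p ≈ 0.012 < α = 0.05, reject H0; the evidence is statistically significant.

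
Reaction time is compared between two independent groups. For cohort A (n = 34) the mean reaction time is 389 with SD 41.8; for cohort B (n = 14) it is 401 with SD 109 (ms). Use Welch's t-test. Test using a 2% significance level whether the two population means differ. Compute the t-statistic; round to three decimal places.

Let group 1 = cohort A, group 2 = cohort B. H0: μ_1 = μ_2; H1: μ_1 ≠ μ_2 (Welch's two-sample t-test, two-sided).
t = (x̄_1 − x̄_2)/√(s_1²/n_1 + s_2²/n_2) = (389 − 401)/√(41.8²/34 + 109²/14) = -0.400
Welch–Satterthwaite df ≈ 14.60
Two-sided p-value ≈ 0.6950
Since p ≈ 0.6950 > α = 0.02, fail to reject H0; the evidence is not statistically significant.

-0.400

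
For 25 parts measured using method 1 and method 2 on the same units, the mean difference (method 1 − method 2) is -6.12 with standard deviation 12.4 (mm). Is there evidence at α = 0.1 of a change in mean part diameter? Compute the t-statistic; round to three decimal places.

H0: μ_d = 0; H1: μ_d ≠ 0 (paired t-test on the differences, two-sided).
t = d̄/(s_d/√n) = -6.12/(12.4/√25) = -2.468
df = n − 1 = 24
Two-sided p-value ≈ 0.021
Since p ≈ 0.021 < α = 0.1, reject H0; the evidence is statistically significant.

-2.468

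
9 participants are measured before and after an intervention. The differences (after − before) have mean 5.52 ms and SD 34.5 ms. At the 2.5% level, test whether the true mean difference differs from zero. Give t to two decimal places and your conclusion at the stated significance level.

H0: μ_d = 0; H1: μ_d ≠ 0 (paired t-test on the differences, two-sided).
t = d̄/(s_d/√n) = 5.52/(34.5/√9) = 0.48
df = n − 1 = 8
Two-sided p-value ≈ 0.644
Since p ≈ 0.644 > α = 0.025, fail to reject H0; the data do not provide sufficient evidence against H0.

t = 0.48; fail to reject H0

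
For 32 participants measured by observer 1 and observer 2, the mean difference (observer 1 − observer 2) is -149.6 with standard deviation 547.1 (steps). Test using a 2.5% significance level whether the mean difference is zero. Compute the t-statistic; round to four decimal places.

-1.5468

H0: μ_d = 0; H1: μ_d ≠ 0 (paired t-test on the differences, two-sided).
t = d̄/(s_d/√n) = -149.6/(547.1/√32) = -1.5468
df = n − 1 = 31
Two-sided p-value ≈ 0.1321
Since p ≈ 0.1321 > α = 0.025, fail to reject H0; the evidence is not statistically significant.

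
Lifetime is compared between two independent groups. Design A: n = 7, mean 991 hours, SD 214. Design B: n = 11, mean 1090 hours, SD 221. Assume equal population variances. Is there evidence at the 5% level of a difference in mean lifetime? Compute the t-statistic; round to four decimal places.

Let group 1 = design A, group 2 = design B. H0: μ_1 = μ_2; H1: μ_1 ≠ μ_2 (two-sample pooled-variance t-test, two-sided).
s_p² = [(7−1)·214² + (11−1)·221²]/(7+11−2) = 47699.1
t = (991 − 1090)/√[47699.1·(1/7 + 1/11)] = -0.9375
df = n₁ + n₂ − 2 = 16
Two-sided p-value ≈ 0.3624
Since p ≈ 0.3624 > α = 0.05, fail to reject H0; the evidence is not statistically significant.

-0.9375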